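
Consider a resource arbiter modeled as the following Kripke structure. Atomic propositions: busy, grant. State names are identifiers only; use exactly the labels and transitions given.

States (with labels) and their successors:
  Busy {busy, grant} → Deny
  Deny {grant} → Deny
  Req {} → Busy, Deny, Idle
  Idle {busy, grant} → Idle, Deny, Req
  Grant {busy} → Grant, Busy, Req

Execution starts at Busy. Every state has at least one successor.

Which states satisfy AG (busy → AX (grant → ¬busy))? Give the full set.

States satisfying busy → AX (grant → ¬busy): {Busy, Deny, Req}.
States satisfying AG (busy → AX (grant → ¬busy)): {Busy, Deny}.

{Busy, Deny}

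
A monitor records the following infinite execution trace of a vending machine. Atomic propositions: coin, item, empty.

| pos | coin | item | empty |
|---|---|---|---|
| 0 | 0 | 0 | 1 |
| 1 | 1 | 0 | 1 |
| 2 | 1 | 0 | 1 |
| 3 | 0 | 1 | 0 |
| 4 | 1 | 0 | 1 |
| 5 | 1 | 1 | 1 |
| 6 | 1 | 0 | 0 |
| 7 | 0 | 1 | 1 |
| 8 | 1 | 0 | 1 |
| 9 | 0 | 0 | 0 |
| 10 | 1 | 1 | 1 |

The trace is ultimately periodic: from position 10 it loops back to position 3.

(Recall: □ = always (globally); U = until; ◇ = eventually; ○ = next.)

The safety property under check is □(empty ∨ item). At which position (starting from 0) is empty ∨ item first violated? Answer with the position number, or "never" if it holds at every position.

Check empty ∨ item at each position in order: 0 ✓, 1 ✓, 2 ✓, 3 ✓, 4 ✓, 5 ✓.
At position 6 the labels are {coin}, so empty ∨ item is false there. This is the first violation.

6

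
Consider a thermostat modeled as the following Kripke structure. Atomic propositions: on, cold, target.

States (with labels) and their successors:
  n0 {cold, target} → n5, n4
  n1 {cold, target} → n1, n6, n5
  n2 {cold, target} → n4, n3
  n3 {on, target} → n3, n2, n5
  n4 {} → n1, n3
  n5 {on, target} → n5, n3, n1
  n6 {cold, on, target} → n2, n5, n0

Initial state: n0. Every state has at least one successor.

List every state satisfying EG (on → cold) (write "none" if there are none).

{n0, n1, n2, n4, n6}

States satisfying on → cold: {n0, n1, n2, n4, n6}.
States satisfying EG (on → cold): {n0, n1, n2, n4, n6}.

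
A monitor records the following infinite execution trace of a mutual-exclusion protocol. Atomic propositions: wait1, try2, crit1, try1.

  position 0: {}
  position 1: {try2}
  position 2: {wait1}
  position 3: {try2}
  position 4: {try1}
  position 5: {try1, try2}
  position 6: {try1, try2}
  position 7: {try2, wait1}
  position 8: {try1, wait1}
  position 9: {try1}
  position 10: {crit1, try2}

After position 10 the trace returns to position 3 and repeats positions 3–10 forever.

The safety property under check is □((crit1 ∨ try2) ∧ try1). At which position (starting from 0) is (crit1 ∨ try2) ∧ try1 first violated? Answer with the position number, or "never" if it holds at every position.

At position 0 the labels are {}, so (crit1 ∨ try2) ∧ try1 is false there. This is the first violation.

0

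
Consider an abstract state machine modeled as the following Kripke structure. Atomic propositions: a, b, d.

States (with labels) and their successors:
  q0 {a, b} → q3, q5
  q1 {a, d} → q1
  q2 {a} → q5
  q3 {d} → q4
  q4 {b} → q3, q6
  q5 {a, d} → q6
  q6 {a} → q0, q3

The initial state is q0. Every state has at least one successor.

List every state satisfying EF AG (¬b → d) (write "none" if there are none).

{q1}

States satisfying AG (¬b → d): {q1}.
States satisfying EF AG (¬b → d): {q1}.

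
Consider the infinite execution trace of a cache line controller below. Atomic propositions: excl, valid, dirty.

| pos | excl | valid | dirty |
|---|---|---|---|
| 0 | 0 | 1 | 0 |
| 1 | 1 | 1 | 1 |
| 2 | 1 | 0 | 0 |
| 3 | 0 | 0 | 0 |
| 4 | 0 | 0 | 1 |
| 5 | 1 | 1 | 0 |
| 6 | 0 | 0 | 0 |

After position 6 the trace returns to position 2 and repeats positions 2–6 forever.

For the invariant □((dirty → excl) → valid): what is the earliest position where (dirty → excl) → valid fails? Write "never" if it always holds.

Check (dirty → excl) → valid at each position in order: 0 ✓, 1 ✓.
At position 2 the labels are {excl}, so (dirty → excl) → valid is false there. This is the first violation.

2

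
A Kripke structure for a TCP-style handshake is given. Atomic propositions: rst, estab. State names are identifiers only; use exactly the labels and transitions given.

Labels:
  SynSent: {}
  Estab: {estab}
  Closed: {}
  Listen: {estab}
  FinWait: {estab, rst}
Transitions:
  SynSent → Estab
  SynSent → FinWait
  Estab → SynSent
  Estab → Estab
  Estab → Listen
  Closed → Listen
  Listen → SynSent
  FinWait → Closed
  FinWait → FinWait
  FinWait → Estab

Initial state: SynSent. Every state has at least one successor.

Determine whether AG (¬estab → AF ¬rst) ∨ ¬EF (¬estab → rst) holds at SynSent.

Satisfied

States satisfying ¬estab → AF ¬rst: {SynSent, Estab, Closed, Listen, FinWait}.
States satisfying AG (¬estab → AF ¬rst): {SynSent, Estab, Closed, Listen, FinWait}.
States satisfying ¬estab → rst: {Estab, Listen, FinWait}.
States satisfying EF (¬estab → rst): {SynSent, Estab, Closed, Listen, FinWait}.
States satisfying ¬EF (¬estab → rst): ∅.
States satisfying AG (¬estab → AF ¬rst) ∨ ¬EF (¬estab → rst): {SynSent, Estab, Closed, Listen, FinWait}.
SynSent ∈ Sat(AG (¬estab → AF ¬rst) ∨ ¬EF (¬estab → rst)).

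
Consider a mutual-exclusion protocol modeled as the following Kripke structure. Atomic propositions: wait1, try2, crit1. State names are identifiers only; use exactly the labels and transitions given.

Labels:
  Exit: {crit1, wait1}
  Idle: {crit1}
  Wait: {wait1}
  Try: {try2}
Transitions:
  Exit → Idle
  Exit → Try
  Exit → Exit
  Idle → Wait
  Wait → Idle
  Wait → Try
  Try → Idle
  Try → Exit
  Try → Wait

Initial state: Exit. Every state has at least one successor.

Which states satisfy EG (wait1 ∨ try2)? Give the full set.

{Exit, Wait, Try}

States satisfying wait1 ∨ try2: {Exit, Wait, Try}.
States satisfying EG (wait1 ∨ try2): {Exit, Wait, Try}.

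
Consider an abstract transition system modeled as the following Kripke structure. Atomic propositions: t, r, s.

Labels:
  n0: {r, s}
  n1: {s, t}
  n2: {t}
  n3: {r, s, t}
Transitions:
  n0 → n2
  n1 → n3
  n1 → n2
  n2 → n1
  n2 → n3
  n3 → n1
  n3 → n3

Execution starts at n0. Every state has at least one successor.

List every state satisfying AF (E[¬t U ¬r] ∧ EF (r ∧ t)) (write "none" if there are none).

{n0, n1, n2}

States satisfying E[¬t U ¬r] ∧ EF (r ∧ t): {n0, n1, n2}.
States satisfying AF (E[¬t U ¬r] ∧ EF (r ∧ t)): {n0, n1, n2}.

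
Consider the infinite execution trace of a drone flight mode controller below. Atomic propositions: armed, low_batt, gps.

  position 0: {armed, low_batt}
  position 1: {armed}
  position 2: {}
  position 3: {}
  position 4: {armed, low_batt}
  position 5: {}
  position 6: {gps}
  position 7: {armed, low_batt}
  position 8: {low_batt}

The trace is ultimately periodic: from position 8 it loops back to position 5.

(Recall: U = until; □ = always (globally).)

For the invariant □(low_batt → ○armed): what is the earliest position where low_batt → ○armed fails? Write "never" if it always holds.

Check low_batt → ○armed at each position in order: 0 ✓, 1 ✓, 2 ✓, 3 ✓.
At position 4 the labels are {armed, low_batt} and the next position 5 has {}, so low_batt → ○armed is false there. This is the first violation.

4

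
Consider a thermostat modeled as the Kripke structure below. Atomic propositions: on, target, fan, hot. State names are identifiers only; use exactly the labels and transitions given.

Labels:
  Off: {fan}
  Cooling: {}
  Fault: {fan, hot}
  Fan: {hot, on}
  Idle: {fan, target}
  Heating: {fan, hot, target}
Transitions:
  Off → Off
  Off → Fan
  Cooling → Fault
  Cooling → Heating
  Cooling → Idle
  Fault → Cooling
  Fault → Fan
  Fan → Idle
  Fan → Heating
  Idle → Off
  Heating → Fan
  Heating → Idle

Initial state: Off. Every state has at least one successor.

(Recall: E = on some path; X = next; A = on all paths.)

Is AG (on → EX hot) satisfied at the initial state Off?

Holds

States satisfying on → EX hot: {Off, Cooling, Fault, Fan, Idle, Heating}.
States satisfying AG (on → EX hot): {Off, Cooling, Fault, Fan, Idle, Heating}.
Every state reachable from Off satisfies on → EX hot.
Off ∈ Sat(AG (on → EX hot)).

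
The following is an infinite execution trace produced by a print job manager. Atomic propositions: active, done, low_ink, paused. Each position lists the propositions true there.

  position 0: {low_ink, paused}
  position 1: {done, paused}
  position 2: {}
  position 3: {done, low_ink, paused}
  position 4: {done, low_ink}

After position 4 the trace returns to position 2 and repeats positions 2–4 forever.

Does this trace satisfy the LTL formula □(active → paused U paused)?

Yes

active → paused U paused holds at every position 0..4, and those are all positions ever visited, so □(active → paused U paused) holds.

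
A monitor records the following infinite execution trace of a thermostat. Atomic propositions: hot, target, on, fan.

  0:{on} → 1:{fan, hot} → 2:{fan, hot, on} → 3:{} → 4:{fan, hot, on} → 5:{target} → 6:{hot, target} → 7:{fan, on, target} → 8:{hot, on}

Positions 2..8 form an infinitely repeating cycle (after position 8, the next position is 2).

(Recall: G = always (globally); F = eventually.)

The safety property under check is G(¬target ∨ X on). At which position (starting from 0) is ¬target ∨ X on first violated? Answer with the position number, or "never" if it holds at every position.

Check ¬target ∨ X on at each position in order: 0 ✓, 1 ✓, 2 ✓, 3 ✓, 4 ✓.
At position 5 the labels are {target} and the next position 6 has {hot, target}, so ¬target ∨ X on is false there. This is the first violation.

5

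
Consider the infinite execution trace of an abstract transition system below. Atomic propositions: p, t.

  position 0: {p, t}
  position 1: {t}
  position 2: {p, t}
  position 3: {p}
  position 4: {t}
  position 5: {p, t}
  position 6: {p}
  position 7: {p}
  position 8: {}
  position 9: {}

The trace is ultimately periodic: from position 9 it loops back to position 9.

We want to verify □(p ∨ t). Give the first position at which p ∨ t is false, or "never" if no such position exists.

Check p ∨ t at each position in order: 0 ✓, 1 ✓, 2 ✓, 3 ✓, 4 ✓, 5 ✓, 6 ✓, 7 ✓.
At position 8 the labels are {}, so p ∨ t is false there. This is the first violation.

8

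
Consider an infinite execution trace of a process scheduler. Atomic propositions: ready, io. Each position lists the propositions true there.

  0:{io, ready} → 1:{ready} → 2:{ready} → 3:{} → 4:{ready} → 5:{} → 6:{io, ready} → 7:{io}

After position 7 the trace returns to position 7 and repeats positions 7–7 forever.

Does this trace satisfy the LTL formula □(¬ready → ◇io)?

Satisfied

¬ready → ◇io holds at every position 0..7, and those are all positions ever visited, so □(¬ready → ◇io) holds.
Positions where ¬ready holds: 3, 5, 7.
Check ◇io at each: 3→ok, 5→ok, 7→ok.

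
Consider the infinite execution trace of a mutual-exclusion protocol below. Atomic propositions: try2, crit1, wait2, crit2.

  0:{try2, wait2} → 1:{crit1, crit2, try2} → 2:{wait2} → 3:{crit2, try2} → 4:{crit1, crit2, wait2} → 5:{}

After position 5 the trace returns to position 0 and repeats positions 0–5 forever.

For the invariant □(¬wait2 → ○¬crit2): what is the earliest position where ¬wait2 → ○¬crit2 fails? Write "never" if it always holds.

Check ¬wait2 → ○¬crit2 at each position in order: 0 ✓, 1 ✓, 2 ✓.
At position 3 the labels are {crit2, try2} and the next position 4 has {crit1, crit2, wait2}, so ¬wait2 → ○¬crit2 is false there. This is the first violation.

3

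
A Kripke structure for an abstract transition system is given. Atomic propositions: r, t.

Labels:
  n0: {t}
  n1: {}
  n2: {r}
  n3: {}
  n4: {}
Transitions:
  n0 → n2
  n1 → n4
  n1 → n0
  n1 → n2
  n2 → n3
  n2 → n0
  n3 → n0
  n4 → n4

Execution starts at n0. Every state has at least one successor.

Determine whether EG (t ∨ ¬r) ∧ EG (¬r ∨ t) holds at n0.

States satisfying t ∨ ¬r: {n0, n1, n3, n4}.
States satisfying EG (t ∨ ¬r): {n1, n4}.
States satisfying ¬r ∨ t: {n0, n1, n3, n4}.
States satisfying EG (¬r ∨ t): {n1, n4}.
States satisfying EG (t ∨ ¬r) ∧ EG (¬r ∨ t): {n1, n4}.
n0 ∉ Sat(EG (t ∨ ¬r) ∧ EG (¬r ∨ t)).

Does not hold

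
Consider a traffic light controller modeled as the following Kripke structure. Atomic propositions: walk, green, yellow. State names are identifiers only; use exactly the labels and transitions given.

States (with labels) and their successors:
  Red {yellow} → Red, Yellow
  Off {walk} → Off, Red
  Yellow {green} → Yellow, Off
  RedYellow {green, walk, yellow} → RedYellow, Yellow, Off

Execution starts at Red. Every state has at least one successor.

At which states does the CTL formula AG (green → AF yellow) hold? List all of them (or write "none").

States satisfying green → AF yellow: {Red, Off, RedYellow}.
States satisfying AG (green → AF yellow): ∅.

none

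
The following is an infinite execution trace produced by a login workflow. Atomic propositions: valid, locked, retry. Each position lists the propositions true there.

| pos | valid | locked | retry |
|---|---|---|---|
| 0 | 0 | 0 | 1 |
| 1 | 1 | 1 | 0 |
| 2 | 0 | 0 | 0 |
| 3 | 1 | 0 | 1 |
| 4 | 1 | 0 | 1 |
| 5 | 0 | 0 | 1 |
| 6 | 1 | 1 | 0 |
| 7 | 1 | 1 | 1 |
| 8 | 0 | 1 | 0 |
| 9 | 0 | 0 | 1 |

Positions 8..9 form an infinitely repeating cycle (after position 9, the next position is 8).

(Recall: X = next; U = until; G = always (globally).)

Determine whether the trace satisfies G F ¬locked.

Satisfied

F ¬locked holds at every position 0..9, and those are all positions ever visited, so G F ¬locked holds.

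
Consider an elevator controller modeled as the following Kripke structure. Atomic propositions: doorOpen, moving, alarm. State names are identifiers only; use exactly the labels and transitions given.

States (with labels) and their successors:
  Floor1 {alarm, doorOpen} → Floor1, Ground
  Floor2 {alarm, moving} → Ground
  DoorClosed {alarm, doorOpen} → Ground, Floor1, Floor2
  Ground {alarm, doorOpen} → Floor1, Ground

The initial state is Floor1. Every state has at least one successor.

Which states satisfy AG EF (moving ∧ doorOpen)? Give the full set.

none

States satisfying EF (moving ∧ doorOpen): ∅.
States satisfying AG EF (moving ∧ doorOpen): ∅.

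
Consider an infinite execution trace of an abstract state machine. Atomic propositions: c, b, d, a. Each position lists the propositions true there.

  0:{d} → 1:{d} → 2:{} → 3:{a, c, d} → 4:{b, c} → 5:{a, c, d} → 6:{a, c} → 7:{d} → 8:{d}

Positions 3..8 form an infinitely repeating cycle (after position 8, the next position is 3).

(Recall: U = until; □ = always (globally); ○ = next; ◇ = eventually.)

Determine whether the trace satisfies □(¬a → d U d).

Violated

¬a → d U d must hold at every position from 0 onward. It fails at position 2, so □(¬a → d U d) is false.
Positions where ¬a holds: 0, 1, 2, 4, 7, 8.
Check d U d at each: 0→ok, 1→ok, 2→fails, 4→fails, 7→ok, 8→ok.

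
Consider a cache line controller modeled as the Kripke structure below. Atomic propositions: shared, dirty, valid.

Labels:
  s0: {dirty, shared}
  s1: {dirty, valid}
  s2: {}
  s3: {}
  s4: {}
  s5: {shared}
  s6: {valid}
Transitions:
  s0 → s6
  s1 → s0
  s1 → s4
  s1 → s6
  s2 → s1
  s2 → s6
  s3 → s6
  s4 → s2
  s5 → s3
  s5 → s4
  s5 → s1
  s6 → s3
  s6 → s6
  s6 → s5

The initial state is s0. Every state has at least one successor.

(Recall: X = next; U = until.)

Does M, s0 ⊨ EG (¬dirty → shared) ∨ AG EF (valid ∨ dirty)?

States satisfying ¬dirty → shared: {s0, s1, s5}.
States satisfying EG (¬dirty → shared): ∅.
States satisfying EF (valid ∨ dirty): {s0, s1, s2, s3, s4, s5, s6}.
States satisfying AG EF (valid ∨ dirty): {s0, s1, s2, s3, s4, s5, s6}.
States satisfying EG (¬dirty → shared) ∨ AG EF (valid ∨ dirty): {s0, s1, s2, s3, s4, s5, s6}.
s0 ∈ Sat(EG (¬dirty → shared) ∨ AG EF (valid ∨ dirty)).

Satisfied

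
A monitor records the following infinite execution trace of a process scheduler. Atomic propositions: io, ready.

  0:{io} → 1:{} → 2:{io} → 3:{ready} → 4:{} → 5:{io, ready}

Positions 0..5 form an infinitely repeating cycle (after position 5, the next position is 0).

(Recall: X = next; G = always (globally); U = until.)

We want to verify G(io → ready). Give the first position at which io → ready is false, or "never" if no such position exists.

At position 0 the labels are {io}, so io → ready is false there. This is the first violation.

0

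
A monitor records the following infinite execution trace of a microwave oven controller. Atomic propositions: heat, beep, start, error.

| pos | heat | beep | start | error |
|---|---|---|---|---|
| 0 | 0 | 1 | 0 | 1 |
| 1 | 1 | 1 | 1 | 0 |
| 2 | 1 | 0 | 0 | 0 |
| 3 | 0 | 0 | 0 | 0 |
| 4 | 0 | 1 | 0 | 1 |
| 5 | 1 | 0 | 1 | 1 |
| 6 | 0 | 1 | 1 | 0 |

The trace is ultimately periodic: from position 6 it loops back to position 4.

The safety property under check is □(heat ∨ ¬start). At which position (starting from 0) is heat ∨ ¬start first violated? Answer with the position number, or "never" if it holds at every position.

6

Check heat ∨ ¬start at each position in order: 0 ✓, 1 ✓, 2 ✓, 3 ✓, 4 ✓, 5 ✓.
At position 6 the labels are {beep, start}, so heat ∨ ¬start is false there. This is the first violation.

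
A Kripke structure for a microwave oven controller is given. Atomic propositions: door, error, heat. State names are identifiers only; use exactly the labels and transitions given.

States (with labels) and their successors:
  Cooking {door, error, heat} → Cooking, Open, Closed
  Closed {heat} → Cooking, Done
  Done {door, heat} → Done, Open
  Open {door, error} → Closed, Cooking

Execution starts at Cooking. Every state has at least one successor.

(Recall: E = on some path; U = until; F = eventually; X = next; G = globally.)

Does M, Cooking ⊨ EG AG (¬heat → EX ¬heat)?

Violated

States satisfying AG (¬heat → EX ¬heat): ∅.
States satisfying EG AG (¬heat → EX ¬heat): ∅.
No suitable path/successor from Cooking witnesses the formula.
Cooking ∉ Sat(EG AG (¬heat → EX ¬heat)).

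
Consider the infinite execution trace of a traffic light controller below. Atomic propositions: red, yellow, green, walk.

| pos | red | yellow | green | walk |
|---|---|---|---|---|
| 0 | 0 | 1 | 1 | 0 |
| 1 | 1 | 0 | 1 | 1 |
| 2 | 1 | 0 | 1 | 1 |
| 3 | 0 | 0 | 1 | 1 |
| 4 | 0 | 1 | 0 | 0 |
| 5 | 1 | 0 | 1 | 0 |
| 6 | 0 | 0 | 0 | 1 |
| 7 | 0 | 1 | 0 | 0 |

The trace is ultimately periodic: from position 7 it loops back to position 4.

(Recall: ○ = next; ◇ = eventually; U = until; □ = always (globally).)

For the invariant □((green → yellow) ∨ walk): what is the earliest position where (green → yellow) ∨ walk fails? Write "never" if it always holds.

5

Check (green → yellow) ∨ walk at each position in order: 0 ✓, 1 ✓, 2 ✓, 3 ✓, 4 ✓.
At position 5 the labels are {green, red}, so (green → yellow) ∨ walk is false there. This is the first violation.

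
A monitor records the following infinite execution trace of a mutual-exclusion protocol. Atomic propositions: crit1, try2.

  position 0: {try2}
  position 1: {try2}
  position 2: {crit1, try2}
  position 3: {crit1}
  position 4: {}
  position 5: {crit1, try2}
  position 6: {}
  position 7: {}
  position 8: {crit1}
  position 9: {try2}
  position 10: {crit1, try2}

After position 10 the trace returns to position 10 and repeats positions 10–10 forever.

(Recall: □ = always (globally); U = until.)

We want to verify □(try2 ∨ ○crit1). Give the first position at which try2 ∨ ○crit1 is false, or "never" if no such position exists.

Check try2 ∨ ○crit1 at each position in order: 0 ✓, 1 ✓, 2 ✓.
At position 3 the labels are {crit1} and the next position 4 has {}, so try2 ∨ ○crit1 is false there. This is the first violation.

3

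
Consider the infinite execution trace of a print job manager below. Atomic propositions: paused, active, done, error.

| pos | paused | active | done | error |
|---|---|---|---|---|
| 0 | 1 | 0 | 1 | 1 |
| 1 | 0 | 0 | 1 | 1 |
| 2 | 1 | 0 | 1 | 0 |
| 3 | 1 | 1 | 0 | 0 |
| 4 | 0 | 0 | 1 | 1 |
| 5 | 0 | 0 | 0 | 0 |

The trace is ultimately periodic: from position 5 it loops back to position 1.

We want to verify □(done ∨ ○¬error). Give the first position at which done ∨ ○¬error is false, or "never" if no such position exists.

Check done ∨ ○¬error at each position in order: 0 ✓, 1 ✓, 2 ✓.
At position 3 the labels are {active, paused} and the next position 4 has {done, error}, so done ∨ ○¬error is false there. This is the first violation.

3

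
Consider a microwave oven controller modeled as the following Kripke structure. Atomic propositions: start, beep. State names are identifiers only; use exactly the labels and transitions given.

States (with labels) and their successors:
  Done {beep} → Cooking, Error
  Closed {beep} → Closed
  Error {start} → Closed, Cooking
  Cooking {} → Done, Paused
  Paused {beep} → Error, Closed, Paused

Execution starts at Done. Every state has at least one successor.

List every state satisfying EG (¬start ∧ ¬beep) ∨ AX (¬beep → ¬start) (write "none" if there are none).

States satisfying ¬start ∧ ¬beep: {Cooking}.
States satisfying EG (¬start ∧ ¬beep): ∅.
States satisfying ¬beep → ¬start: {Done, Closed, Cooking, Paused}.
States satisfying AX (¬beep → ¬start): {Closed, Error, Cooking}.
States satisfying EG (¬start ∧ ¬beep) ∨ AX (¬beep → ¬start): {Closed, Error, Cooking}.

{Closed, Error, Cooking}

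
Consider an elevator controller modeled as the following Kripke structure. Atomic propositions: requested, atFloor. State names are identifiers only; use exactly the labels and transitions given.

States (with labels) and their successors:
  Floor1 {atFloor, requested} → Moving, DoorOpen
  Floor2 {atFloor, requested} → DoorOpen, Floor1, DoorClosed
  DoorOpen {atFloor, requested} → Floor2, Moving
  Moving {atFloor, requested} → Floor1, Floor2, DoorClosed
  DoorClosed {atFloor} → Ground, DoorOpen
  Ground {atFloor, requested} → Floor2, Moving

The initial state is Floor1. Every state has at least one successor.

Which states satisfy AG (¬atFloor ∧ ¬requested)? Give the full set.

none

States satisfying ¬atFloor ∧ ¬requested: ∅.
States satisfying AG (¬atFloor ∧ ¬requested): ∅.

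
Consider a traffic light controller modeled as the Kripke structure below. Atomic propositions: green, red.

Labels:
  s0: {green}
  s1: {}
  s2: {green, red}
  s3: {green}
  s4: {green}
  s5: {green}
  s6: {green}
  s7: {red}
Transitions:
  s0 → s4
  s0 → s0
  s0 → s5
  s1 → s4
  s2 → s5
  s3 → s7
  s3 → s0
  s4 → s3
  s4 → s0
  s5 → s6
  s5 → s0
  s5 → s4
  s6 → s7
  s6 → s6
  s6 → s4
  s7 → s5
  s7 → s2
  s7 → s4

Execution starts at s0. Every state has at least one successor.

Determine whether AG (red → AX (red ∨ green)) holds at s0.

Holds

States satisfying red → AX (red ∨ green): {s0, s1, s2, s3, s4, s5, s6, s7}.
States satisfying AG (red → AX (red ∨ green)): {s0, s1, s2, s3, s4, s5, s6, s7}.
Every state reachable from s0 satisfies red → AX (red ∨ green).
s0 ∈ Sat(AG (red → AX (red ∨ green))).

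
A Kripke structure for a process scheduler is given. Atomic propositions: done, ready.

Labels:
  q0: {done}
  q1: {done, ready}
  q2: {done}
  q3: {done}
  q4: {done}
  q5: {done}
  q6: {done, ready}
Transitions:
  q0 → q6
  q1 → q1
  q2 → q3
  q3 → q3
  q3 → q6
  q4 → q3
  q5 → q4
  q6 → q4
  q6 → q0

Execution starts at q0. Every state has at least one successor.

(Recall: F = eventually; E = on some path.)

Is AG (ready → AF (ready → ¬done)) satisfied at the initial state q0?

Yes

States satisfying ready → AF (ready → ¬done): {q0, q2, q3, q4, q5, q6}.
States satisfying AG (ready → AF (ready → ¬done)): {q0, q2, q3, q4, q5, q6}.
Every state reachable from q0 satisfies ready → AF (ready → ¬done).
q0 ∈ Sat(AG (ready → AF (ready → ¬done))).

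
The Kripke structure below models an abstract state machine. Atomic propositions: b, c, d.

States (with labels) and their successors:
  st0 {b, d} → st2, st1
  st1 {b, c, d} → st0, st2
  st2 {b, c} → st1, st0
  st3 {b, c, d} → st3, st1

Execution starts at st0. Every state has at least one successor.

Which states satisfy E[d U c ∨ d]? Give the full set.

States satisfying d: {st0, st1, st3}.
States satisfying c ∨ d: {st0, st1, st2, st3}.
States satisfying E[d U c ∨ d]: {st0, st1, st2, st3}.

{st0, st1, st2, st3}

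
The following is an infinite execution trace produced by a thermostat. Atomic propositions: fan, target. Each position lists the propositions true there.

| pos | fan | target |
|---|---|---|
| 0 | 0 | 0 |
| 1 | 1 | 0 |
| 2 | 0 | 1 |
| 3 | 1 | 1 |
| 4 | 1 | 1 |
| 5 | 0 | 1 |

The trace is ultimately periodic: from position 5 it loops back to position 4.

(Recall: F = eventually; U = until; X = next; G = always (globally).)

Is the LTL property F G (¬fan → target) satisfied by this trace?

G (¬fan → target) holds at position 1, which is reachable from 0, so F G (¬fan → target) holds.

Yes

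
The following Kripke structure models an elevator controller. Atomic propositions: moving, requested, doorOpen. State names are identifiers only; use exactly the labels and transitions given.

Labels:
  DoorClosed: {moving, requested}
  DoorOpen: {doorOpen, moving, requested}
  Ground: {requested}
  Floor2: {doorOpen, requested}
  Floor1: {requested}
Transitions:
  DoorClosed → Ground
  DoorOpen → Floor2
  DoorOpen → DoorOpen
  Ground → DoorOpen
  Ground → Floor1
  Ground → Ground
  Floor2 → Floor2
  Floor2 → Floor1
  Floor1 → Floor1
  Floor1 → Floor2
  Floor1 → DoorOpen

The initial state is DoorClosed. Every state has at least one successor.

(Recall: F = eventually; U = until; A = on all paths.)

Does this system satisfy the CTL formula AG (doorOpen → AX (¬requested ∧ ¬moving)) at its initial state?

States satisfying doorOpen → AX (¬requested ∧ ¬moving): {DoorClosed, Ground, Floor1}.
States satisfying AG (doorOpen → AX (¬requested ∧ ¬moving)): ∅.
DoorOpen is reachable from DoorClosed and violates doorOpen → AX (¬requested ∧ ¬moving), so AG fails at DoorClosed.
DoorClosed ∉ Sat(AG (doorOpen → AX (¬requested ∧ ¬moving))).

Violated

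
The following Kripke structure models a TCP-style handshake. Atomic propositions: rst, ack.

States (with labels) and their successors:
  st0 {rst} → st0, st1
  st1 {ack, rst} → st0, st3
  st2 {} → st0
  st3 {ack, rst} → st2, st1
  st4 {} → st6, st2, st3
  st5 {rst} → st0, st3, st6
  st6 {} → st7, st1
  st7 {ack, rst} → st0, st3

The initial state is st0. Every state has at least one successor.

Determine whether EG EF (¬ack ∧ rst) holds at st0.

States satisfying EF (¬ack ∧ rst): {st0, st1, st2, st3, st4, st5, st6, st7}.
States satisfying EG EF (¬ack ∧ rst): {st0, st1, st2, st3, st4, st5, st6, st7}.
st0 ∈ Sat(EG EF (¬ack ∧ rst)).

Satisfied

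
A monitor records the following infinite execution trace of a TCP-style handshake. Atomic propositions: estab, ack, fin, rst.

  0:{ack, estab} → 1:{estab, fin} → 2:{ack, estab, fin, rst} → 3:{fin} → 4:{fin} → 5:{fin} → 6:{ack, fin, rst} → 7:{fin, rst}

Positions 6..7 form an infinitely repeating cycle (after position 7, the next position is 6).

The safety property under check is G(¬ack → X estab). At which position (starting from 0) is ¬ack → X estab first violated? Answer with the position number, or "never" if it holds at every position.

3

Check ¬ack → X estab at each position in order: 0 ✓, 1 ✓, 2 ✓.
At position 3 the labels are {fin} and the next position 4 has {fin}, so ¬ack → X estab is false there. This is the first violation.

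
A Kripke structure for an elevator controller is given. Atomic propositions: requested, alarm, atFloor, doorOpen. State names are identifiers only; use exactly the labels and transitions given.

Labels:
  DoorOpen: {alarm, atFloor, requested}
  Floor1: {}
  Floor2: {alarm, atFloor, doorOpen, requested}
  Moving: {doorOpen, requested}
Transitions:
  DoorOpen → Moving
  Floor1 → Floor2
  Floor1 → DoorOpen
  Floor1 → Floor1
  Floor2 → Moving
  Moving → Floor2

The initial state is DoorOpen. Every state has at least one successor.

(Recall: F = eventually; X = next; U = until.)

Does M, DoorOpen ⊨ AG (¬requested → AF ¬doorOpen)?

Yes

States satisfying ¬requested → AF ¬doorOpen: {DoorOpen, Floor1, Floor2, Moving}.
States satisfying AG (¬requested → AF ¬doorOpen): {DoorOpen, Floor1, Floor2, Moving}.
Every state reachable from DoorOpen satisfies ¬requested → AF ¬doorOpen.
DoorOpen ∈ Sat(AG (¬requested → AF ¬doorOpen)).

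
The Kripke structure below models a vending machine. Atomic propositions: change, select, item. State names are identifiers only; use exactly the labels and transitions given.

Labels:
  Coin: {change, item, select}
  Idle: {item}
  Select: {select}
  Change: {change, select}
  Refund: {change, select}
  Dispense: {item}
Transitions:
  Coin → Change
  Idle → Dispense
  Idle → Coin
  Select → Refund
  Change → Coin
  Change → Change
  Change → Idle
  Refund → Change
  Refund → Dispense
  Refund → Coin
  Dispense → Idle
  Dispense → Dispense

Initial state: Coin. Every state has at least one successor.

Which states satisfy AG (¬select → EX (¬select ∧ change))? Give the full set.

none

States satisfying ¬select → EX (¬select ∧ change): {Coin, Select, Change, Refund}.
States satisfying AG (¬select → EX (¬select ∧ change)): ∅.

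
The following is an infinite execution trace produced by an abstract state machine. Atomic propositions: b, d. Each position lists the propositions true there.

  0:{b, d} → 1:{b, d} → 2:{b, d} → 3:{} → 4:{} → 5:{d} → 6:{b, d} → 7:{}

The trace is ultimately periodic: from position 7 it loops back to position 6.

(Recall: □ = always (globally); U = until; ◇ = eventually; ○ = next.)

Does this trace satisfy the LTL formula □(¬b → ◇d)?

Satisfied

¬b → ◇d holds at every position 0..7, and those are all positions ever visited, so □(¬b → ◇d) holds.
Positions where ¬b holds: 3, 4, 5, 7.
Check ◇d at each: 3→ok, 4→ok, 5→ok, 7→ok.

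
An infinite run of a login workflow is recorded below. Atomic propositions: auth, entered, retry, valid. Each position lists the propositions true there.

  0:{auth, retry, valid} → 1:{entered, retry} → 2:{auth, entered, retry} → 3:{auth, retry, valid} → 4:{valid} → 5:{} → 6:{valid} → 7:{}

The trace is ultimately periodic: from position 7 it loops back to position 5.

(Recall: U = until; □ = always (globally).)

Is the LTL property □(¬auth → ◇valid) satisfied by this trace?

¬auth → ◇valid holds at every position 0..7, and those are all positions ever visited, so □(¬auth → ◇valid) holds.
Positions where ¬auth holds: 1, 4, 5, 6, 7.
Check ◇valid at each: 1→ok, 4→ok, 5→ok, 6→ok, 7→ok.

Holds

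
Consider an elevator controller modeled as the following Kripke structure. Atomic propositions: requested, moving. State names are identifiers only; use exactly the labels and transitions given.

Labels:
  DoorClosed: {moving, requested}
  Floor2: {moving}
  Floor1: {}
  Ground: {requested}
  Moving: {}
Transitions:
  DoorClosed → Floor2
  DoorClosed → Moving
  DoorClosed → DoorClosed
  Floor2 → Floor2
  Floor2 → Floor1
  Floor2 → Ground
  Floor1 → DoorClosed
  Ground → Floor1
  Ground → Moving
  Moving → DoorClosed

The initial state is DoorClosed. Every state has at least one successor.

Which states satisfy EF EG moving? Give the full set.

{DoorClosed, Floor2, Floor1, Ground, Moving}

States satisfying EG moving: {DoorClosed, Floor2}.
States satisfying EF EG moving: {DoorClosed, Floor2, Floor1, Ground, Moving}.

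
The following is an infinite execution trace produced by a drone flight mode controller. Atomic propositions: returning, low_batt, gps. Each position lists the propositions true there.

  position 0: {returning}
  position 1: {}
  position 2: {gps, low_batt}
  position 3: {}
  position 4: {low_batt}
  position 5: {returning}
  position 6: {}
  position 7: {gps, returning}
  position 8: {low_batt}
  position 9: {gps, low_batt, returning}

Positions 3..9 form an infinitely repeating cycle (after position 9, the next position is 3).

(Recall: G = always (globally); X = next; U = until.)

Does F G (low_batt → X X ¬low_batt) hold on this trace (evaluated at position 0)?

G (low_batt → X X ¬low_batt) is false at every position 0..9, so it never becomes true and F G (low_batt → X X ¬low_batt) fails.

Does not hold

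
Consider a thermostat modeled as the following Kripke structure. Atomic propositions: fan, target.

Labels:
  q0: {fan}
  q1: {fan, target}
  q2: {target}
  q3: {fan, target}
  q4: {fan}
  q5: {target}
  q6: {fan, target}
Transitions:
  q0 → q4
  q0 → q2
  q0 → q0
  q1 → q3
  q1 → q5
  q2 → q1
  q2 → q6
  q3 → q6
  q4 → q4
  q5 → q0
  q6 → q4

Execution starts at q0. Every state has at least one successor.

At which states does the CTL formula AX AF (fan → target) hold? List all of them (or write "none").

{q1, q2, q3}

States satisfying AF (fan → target): {q1, q2, q3, q5, q6}.
States satisfying AX AF (fan → target): {q1, q2, q3}.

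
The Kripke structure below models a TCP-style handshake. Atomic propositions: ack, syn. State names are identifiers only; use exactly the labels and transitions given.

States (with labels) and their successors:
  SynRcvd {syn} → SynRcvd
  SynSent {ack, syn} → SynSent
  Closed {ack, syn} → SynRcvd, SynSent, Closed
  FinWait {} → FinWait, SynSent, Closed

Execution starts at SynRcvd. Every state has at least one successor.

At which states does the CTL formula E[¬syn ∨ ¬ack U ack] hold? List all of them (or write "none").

{SynSent, Closed, FinWait}

States satisfying ¬syn ∨ ¬ack: {SynRcvd, FinWait}.
States satisfying ack: {SynSent, Closed}.
States satisfying E[¬syn ∨ ¬ack U ack]: {SynSent, Closed, FinWait}.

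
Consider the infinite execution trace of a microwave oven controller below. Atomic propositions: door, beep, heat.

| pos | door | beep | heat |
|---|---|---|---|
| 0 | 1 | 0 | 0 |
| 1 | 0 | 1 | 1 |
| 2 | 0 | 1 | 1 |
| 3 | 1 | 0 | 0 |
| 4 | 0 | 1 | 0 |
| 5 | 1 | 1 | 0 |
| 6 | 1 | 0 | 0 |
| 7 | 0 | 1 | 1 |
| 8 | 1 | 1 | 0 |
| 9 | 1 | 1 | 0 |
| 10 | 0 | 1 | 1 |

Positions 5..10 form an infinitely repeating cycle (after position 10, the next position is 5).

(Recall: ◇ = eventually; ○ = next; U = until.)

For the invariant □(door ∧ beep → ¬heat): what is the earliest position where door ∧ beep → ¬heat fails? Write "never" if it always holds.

door ∧ beep → ¬heat holds at every position 0..10, and those are all the positions the trace ever visits, so the invariant □(door ∧ beep → ¬heat) is never violated.

never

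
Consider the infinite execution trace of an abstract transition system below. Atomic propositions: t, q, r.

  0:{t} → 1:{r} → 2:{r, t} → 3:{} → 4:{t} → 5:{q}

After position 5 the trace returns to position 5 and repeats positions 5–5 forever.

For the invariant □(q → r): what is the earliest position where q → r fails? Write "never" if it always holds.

5

Check q → r at each position in order: 0 ✓, 1 ✓, 2 ✓, 3 ✓, 4 ✓.
At position 5 the labels are {q}, so q → r is false there. This is the first violation.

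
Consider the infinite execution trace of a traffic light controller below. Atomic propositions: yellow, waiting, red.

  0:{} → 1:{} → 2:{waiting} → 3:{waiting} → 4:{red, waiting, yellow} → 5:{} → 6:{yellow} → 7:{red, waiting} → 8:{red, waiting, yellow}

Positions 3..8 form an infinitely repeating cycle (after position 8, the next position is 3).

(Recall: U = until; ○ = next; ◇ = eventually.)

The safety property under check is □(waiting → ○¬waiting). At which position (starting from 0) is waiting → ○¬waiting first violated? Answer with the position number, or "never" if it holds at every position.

Check waiting → ○¬waiting at each position in order: 0 ✓, 1 ✓.
At position 2 the labels are {waiting} and the next position 3 has {waiting}, so waiting → ○¬waiting is false there. This is the first violation.

2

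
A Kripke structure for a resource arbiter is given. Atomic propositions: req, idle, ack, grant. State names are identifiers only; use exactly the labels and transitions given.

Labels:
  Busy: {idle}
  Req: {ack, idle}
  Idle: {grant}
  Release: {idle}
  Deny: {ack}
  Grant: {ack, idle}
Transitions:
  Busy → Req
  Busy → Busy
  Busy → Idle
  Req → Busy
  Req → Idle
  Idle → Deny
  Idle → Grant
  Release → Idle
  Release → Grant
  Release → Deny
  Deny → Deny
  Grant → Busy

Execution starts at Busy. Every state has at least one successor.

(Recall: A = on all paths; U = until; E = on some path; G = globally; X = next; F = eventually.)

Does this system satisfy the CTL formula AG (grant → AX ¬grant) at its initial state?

States satisfying grant → AX ¬grant: {Busy, Req, Idle, Release, Deny, Grant}.
States satisfying AG (grant → AX ¬grant): {Busy, Req, Idle, Release, Deny, Grant}.
Every state reachable from Busy satisfies grant → AX ¬grant.
Busy ∈ Sat(AG (grant → AX ¬grant)).

Yes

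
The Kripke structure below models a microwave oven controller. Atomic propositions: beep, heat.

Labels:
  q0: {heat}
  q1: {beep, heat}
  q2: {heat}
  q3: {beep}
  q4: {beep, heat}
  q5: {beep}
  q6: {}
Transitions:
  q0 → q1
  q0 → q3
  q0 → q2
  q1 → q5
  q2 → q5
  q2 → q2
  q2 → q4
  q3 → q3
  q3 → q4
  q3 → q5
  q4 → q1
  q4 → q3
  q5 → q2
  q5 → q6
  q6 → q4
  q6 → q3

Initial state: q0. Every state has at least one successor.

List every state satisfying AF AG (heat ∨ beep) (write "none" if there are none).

States satisfying AG (heat ∨ beep): ∅.
States satisfying AF AG (heat ∨ beep): ∅.

none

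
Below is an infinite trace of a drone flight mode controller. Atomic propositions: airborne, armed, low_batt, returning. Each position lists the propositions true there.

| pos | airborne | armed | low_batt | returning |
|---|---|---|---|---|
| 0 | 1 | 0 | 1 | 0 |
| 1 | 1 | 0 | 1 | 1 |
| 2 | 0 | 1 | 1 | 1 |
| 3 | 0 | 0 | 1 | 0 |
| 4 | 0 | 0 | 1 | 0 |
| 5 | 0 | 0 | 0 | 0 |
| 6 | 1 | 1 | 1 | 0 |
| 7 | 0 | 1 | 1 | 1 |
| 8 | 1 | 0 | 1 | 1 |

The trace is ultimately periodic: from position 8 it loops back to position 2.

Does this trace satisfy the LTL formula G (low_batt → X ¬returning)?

low_batt → X ¬returning must hold at every position from 0 onward. It fails at position 0, so G (low_batt → X ¬returning) is false.
Positions where low_batt holds: 0, 1, 2, 3, 4, 6, 7, 8.
Check X ¬returning at each: 0→fails, 1→fails, 2→ok, 3→ok, 4→ok, 6→fails, 7→fails, 8→fails.

Violated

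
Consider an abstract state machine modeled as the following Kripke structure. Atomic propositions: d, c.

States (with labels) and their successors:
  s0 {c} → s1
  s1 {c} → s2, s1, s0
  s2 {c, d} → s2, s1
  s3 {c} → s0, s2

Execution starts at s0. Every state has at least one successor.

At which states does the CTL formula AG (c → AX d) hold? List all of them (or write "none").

none

States satisfying c → AX d: ∅.
States satisfying AG (c → AX d): ∅.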